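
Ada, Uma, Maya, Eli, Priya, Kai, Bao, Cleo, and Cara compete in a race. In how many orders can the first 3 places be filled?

There are 9 choices for 1st place, 8 for 2nd, and 7 for 3rd.
That gives 9 × 8 × 7 = 504.

504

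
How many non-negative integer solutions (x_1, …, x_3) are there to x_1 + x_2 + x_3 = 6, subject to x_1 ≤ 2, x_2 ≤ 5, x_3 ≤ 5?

16

Ignoring the caps, the number of non-negative solutions to x_1+…+x_3 = 6 is C(8,2) = 28.
Subtract solutions that violate a single cap (substitute x_i' = x_i − (cap_i+1)): x_1 ≥ 3 gives C(5,2) = 10; x_2 ≥ 6 gives C(2,2) = 1; x_3 ≥ 6 gives C(2,2) = 1. Together 12.
No two caps can be exceeded simultaneously, so the pair terms are all 0.
By inclusion–exclusion the count is 28 − 12 + 0 = 16.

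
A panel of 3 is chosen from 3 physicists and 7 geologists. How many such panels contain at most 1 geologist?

22

Split by how many geologists are chosen (0 through 1).
Sum: C(7,0)·C(3,3) + C(7,1)·C(3,2) = 1 + 21 = 22.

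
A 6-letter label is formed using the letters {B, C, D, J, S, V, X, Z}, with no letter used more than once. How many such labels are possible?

20160

Choose and order 6 of the 8 symbols: the first letter has 8 options, the next 7, and so on down to 3.
8 × 7 × 6 × 5 × 4 × 3 = 20160.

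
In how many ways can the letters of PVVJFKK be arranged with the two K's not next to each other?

900

There are 7!/(2!·2!) = 1260 arrangements of PVVJFKK in total.
Arrangements with the K's together: treat KK as one letter, giving (6)!/(2!) = 360.
Hence 1260 − 360 = 900.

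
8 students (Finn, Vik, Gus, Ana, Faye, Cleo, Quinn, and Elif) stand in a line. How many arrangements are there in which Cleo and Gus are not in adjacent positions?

There are 8! = 40320 arrangements in all. If Cleo and Gus are adjacent, merging them into one block gives 2·(7)! = 10080 arrangements.
Complementary counting: 40320 − 10080 = 30240.

30240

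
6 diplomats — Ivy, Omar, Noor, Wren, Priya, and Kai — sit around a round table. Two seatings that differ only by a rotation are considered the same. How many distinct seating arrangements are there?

Fix one person's seat to break rotational symmetry; the remaining 5 people can be arranged in (5)! = 120 ways.

120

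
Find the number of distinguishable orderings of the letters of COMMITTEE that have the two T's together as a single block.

10080

Treat the 2 copies of T as a single block. The multiset to arrange is then {TT, C, E, E, I, M, M, O}, 8 items in all.
That gives (8)!/(2!·2!) = 10080 arrangements.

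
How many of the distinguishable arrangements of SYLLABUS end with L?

2520

Fix L in the last position and arrange the remaining 7 letters.
Those 7 letters have S appearing twice, giving (7)!/(2!) = 2520.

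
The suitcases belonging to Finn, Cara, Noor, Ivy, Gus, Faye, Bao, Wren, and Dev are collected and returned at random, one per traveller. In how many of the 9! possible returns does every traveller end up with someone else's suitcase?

This is the derangement count D_9: permutations of 9 items with no fixed point.
By inclusion–exclusion this is Σ_{j=0}^{9} (−1)^j C(9,j)·(9−j)!.
Computing: 362880 − 362880 + 181440 − 60480 + 15120 − 3024 + 504 − 72 + 9 − 1 = 133496.

133496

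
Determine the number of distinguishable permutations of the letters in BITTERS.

BITTERS has 7 letters with T appearing twice.
The number of distinct arrangements is 7!/(2!) = 5040/2 = 2520.

2520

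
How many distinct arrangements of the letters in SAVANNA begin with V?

60

Fix V in the first position and arrange the remaining 6 letters.
Those 6 letters have A appearing 3 times and N appearing twice, giving (6)!/(3!·2!) = 60.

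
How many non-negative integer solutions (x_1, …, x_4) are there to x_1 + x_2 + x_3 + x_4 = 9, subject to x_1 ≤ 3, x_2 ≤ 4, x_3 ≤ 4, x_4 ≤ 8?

Without the upper bounds there are C(12,3) = 220 ways to split 9 among 4 variables.
Subtract solutions that violate a single cap (substitute x_i' = x_i − (cap_i+1)): x_1 ≥ 4 gives C(8,3) = 56; x_2 ≥ 5 gives C(7,3) = 35; x_3 ≥ 5 gives C(7,3) = 35; x_4 ≥ 9 gives C(3,3) = 1. Together 127.
Add back pairs where two caps are both exceeded: 1 + 1 + 0 + 0 + 0 + 0 = 2.
By inclusion–exclusion the count is 220 − 127 + 2 = 95.

95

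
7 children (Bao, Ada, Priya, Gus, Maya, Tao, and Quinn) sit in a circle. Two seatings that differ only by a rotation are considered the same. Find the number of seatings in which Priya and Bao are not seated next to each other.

480

Without the restriction there are (6)! = 720 seatings.
Those with Priya next to Bao: fuse the pair into one unit and seat 6 units around a circle — 2·(5)! = 240.
Subtracting, 720 − 240 = 480.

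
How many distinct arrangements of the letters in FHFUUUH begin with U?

Fix U in the first position and arrange the remaining 6 letters.
Those 6 letters have F appearing twice, H appearing twice, and U appearing twice, giving (6)!/(2!·2!·2!) = 90.

90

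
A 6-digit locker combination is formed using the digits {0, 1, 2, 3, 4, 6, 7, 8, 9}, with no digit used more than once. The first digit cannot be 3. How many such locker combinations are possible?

53760

The first digit has 9−1 = 8 choices (anything except 3).
The remaining 5 digits are filled from the other 8 symbols without repetition: 8 × 7 × 6 × 5 × 4 = 6720.
Total: 8 × 6720 = 53760.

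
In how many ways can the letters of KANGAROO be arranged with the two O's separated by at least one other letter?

7560

Total arrangements of KANGAROO: 8!/(2!·2!) = 10080.
If the two O's are adjacent, glue them into one block, leaving 7 items to arrange: (7)!/(2!) = 2520 ways.
Subtracting, 10080 − 2520 = 7560 arrangements keep the O's apart.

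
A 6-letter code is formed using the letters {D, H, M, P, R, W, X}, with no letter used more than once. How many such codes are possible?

With no repetition, fill the 6 letters in order: 7 choices, then 6, down to 2.
7 × 6 × 5 × 4 × 3 × 2 = 5040.

5040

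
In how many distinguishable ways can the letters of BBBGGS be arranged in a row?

BBBGGS has 6 letters with B appearing 3 times and G appearing twice.
So there are 6! / (3!·2!) = 60 distinguishable arrangements.

60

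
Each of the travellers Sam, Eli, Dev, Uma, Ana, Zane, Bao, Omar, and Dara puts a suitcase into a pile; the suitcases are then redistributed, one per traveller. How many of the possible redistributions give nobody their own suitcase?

133496

Let Aᵢ be the assignments in which traveller i gets their own suitcase. We want the size of the complement of A₁∪…∪A_9.
By inclusion–exclusion this is Σ_{j=0}^{9} (−1)^j C(9,j)·(9−j)!.
Computing: 362880 − 362880 + 181440 − 60480 + 15120 − 3024 + 504 − 72 + 9 − 1 = 133496.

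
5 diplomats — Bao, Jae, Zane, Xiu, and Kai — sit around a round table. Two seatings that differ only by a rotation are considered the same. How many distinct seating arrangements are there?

24

Around a circle, 5 distinct people have 5!/5 = (4)! = 24 rotationally distinct seatings.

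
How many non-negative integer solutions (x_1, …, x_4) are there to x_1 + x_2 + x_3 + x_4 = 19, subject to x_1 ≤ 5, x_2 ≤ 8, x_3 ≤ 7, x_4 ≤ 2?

Ignoring the caps, the number of non-negative solutions to x_1+…+x_4 = 19 is C(22,3) = 1540.
Subtract solutions that violate a single cap (substitute x_i' = x_i − (cap_i+1)): x_1 ≥ 6 gives C(16,3) = 560; x_2 ≥ 9 gives C(13,3) = 286; x_3 ≥ 8 gives C(14,3) = 364; x_4 ≥ 3 gives C(19,3) = 969. Together 2179.
Add back pairs where two caps are both exceeded: 35 + 56 + 286 + 10 + 120 + 165 = 672.
Subtract triples: 0 + 4 + 10 + 0 = 14.
By inclusion–exclusion the count is 1540 − 2179 + 672 − 14 = 19.

19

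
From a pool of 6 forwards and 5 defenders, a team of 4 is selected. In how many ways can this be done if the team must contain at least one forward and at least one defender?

Total 4-person selections from all 11: C(11,4) = 330.
Selections missing a whole group: no forwards → C(5,4) = 5; no defenders → C(6,4) = 15.
Both groups omitted at once is impossible, so 330 − 20 = 310.

310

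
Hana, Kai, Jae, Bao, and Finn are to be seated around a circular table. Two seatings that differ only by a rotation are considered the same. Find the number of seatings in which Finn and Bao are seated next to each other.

Treat {Finn, Bao} as one unit (2 internal orders) and seat the resulting 4 units around the table: (3)! circular arrangements.
So 2 × (3)! = 2 × 6 = 12.

12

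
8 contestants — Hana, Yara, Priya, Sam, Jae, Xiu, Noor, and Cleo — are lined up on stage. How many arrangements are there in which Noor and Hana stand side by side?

Place the 6 others and the Noor-Hana pair as 7 objects in a line; the pair has 2 internal arrangements.
So the count is 2·(7)! = 10080.

10080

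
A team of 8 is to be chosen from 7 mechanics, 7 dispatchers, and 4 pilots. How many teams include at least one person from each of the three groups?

With no constraint there are C(18,8) = 43758 possible selections.
Selections missing a whole group: no mechanics → C(11,8) = 165; no dispatchers → C(11,8) = 165; no pilots → C(14,8) = 3003.
Add back selections omitting two groups (i.e. drawn from a single group): C(7,8) + C(7,8) + C(4,8) = 0.
By inclusion–exclusion: 43758 − 3333 + 0 = 40425.

40425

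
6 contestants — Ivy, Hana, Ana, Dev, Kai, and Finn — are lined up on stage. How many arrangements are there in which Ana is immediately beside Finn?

Glue Ana and Finn into one block (2 internal orders), leaving 5 units to arrange in a row.
That gives 2 × 5! = 2 × 120 = 240.

240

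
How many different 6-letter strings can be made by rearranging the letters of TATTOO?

Letter multiplicities in TATTOO: A×1, O×2, T×3.
Dividing 6! = 720 by 3!·2! = 12 for the repeated letters gives 60.

60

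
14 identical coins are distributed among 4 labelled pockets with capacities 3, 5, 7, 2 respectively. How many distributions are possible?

Without the upper bounds there are C(17,3) = 680 ways to split 14 among 4 pockets.
Subtract solutions that violate a single cap (substitute x_i' = x_i − (cap_i+1)): x_1 ≥ 4 gives C(13,3) = 286; x_2 ≥ 6 gives C(11,3) = 165; x_3 ≥ 8 gives C(9,3) = 84; x_4 ≥ 3 gives C(14,3) = 364. Together 899.
Add back pairs where two caps are both exceeded: 35 + 10 + 120 + 1 + 56 + 20 = 242.
Subtract triples: 0 + 4 + 0 + 0 = 4.
By inclusion–exclusion the count is 680 − 899 + 242 − 4 = 19.

19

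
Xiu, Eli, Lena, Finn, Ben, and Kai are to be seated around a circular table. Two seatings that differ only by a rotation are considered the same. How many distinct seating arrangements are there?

Seat Xiu anywhere (absorbing the rotational symmetry), then permute the other 5: (5)! = 120.

120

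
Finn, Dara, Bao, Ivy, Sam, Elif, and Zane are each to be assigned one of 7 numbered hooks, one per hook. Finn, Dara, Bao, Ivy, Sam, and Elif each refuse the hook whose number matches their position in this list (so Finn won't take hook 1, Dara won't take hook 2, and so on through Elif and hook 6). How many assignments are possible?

Let Aᵢ (for 1 ≤ i ≤ 6) be the placements that put person i in their forbidden hook. Any j of these fix j positions, leaving (7−j)! ways to fill the rest, and there are C(6,j) ways to pick which j.
By inclusion–exclusion, the number of valid placements is Σ_{j=0}^{6} (−1)^j C(6,j)·(7−j)!.
Computing: 5040 − 4320 + 1800 − 480 + 90 − 12 + 1 = 2119.

2119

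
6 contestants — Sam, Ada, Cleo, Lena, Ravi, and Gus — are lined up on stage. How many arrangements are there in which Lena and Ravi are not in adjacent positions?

Of the 6! = 720 arrangements, those with Lena and Ravi adjacent number 2 × 5! = 240 (treat the pair as a block with 2 internal orders).
Complementary counting: 720 − 240 = 480.

480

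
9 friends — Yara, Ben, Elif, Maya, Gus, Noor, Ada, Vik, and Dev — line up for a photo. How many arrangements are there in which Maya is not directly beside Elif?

There are 9! = 362880 arrangements in all. If Maya and Elif are adjacent, merging them into one block gives 2·(8)! = 80640 arrangements.
Complementary counting: 362880 − 80640 = 282240.

282240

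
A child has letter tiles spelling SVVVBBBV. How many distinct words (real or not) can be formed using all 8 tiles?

280

The 8 letters of SVVVBBBV have repeats: B appearing 3 times and V appearing 4 times.
So there are 8! / (4!·3!) = 280 distinguishable arrangements.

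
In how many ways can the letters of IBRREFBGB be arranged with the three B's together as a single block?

Treat the 3 copies of B as a single block. The multiset to arrange is then {BBB, E, F, G, I, R, R}, 7 items in all.
That gives (7)!/(2!) = 2520 arrangements.

2520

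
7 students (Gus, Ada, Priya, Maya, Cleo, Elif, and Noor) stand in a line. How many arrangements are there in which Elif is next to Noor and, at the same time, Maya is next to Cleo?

Treat {Elif,Noor} as one block (2 orders) and {Maya,Cleo} as another (2 orders).
That leaves 5 units to arrange: 2 × 2 × 5! = 4 × 120 = 480.

480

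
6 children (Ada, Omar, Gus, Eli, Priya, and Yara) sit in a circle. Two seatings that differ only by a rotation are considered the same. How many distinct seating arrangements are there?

120

Around a circle, 6 distinct people have 6!/6 = (5)! = 120 rotationally distinct seatings.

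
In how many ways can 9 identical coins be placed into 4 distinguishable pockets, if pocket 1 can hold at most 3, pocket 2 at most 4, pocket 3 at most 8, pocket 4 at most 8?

Ignoring the caps, the number of non-negative solutions to x_1+…+x_4 = 9 is C(12,3) = 220.
Subtract solutions that violate a single cap (substitute x_i' = x_i − (cap_i+1)): x_1 ≥ 4 gives C(8,3) = 56; x_2 ≥ 5 gives C(7,3) = 35; x_3 ≥ 9 gives C(3,3) = 1; x_4 ≥ 9 gives C(3,3) = 1. Together 93.
Add back pairs where two caps are both exceeded: 1 + 0 + 0 + 0 + 0 + 0 = 1.
By inclusion–exclusion the count is 220 − 93 + 1 = 128.

128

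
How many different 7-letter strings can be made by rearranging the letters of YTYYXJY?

210

The 7 letters of YTYYXJY have repeats: Y appearing 4 times.
The number of distinct arrangements is 7!/(4!) = 5040/24 = 210.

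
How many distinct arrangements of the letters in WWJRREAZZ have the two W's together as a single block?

10080

Treat the 2 copies of W as a single block. The multiset to arrange is then {WW, A, E, J, R, R, Z, Z}, 8 items in all.
That gives (8)!/(2!·2!) = 10080 arrangements.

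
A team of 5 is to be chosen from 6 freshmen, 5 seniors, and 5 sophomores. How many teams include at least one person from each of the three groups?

Unrestricted: C(16,5) = 4368 ways to pick any 5 of the 16.
Selections missing a whole group: no freshmen → C(10,5) = 252; no seniors → C(11,5) = 462; no sophomores → C(11,5) = 462.
Add back selections omitting two groups (i.e. drawn from a single group): C(6,5) + C(5,5) + C(5,5) = 8.
By inclusion–exclusion: 4368 − 1176 + 8 = 3200.

3200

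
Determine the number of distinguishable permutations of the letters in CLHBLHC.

630

The 7 letters of CLHBLHC have repeats: C appearing twice, H appearing twice, and L appearing twice.
The number of distinct arrangements is 7!/(2!·2!·2!) = 5040/8 = 630.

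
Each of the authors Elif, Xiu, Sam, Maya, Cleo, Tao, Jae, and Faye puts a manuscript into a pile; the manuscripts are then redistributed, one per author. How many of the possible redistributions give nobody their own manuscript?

14833

Count assignments avoiding every fixed point. For any j of the 8 authors fixed to their own manuscript, the other 8−j can be arranged in (8−j)! ways.
By inclusion–exclusion this is Σ_{j=0}^{8} (−1)^j C(8,j)·(8−j)!.
Computing: 40320 − 40320 + 20160 − 6720 + 1680 − 336 + 56 − 8 + 1 = 14833.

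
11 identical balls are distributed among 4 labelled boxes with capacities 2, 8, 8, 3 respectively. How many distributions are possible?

Without the upper bounds there are C(14,3) = 364 ways to split 11 among 4 boxes.
Subtract solutions that violate a single cap (substitute x_i' = x_i − (cap_i+1)): x_1 ≥ 3 gives C(11,3) = 165; x_2 ≥ 9 gives C(5,3) = 10; x_3 ≥ 9 gives C(5,3) = 10; x_4 ≥ 4 gives C(10,3) = 120. Together 305.
Add back pairs where two caps are both exceeded: 0 + 0 + 35 + 0 + 0 + 0 = 35.
By inclusion–exclusion the count is 364 − 305 + 35 = 94.

94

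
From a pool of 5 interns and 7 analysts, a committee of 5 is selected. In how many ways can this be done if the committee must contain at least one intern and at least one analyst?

770

Total 5-person selections from all 12: C(12,5) = 792.
Subtract selections that omit an entire group: no interns → C(7,5) = 21; no analysts → C(5,5) = 1.
Both groups omitted at once is impossible, so 792 − 22 = 770.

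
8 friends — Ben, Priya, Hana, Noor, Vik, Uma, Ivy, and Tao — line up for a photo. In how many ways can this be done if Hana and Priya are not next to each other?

30240

Of the 8! = 40320 arrangements, those with Hana and Priya adjacent number 2 × 7! = 10080 (treat the pair as a block with 2 internal orders).
So 40320 − 10080 = 30240 arrangements keep them apart.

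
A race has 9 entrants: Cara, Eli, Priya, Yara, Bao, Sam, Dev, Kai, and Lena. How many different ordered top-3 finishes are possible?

504

There are 9 choices for 1st place, 8 for 2nd, and 7 for 3rd.
That gives 9 × 8 × 7 = 504.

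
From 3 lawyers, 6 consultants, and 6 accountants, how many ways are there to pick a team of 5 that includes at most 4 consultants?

2997

Split by how many consultants are chosen (0 through 4).
Sum: C(6,0)·C(9,5) + C(6,1)·C(9,4) + C(6,2)·C(9,3) + C(6,3)·C(9,2) + C(6,4)·C(9,1) = 126 + 756 + 1260 + 720 + 135 = 2997.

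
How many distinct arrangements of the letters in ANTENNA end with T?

60

Fix T in the last position and arrange the remaining 6 letters.
Those 6 letters have A appearing twice and N appearing 3 times, giving (6)!/(3!·2!) = 60.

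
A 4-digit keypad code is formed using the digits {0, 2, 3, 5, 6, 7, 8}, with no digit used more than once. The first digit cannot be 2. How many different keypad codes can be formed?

720

The first digit has 7−1 = 6 choices (anything except 2).
The remaining 3 digits are filled from the other 6 symbols without repetition: 6 × 5 × 4 = 120.
Total: 6 × 120 = 720.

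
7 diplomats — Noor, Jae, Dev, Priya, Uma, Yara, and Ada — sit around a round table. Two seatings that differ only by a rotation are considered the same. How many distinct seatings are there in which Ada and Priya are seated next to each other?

240

Treat {Ada, Priya} as one unit (2 internal orders) and seat the resulting 6 units around the table: (5)! circular arrangements.
So 2 × (5)! = 2 × 120 = 240.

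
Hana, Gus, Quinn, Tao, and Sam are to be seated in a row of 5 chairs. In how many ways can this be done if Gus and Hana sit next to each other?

48

Place the 3 others and the Gus-Hana pair as 4 objects in a line; the pair has 2 internal arrangements.
That gives 2 × 4! = 2 × 24 = 48.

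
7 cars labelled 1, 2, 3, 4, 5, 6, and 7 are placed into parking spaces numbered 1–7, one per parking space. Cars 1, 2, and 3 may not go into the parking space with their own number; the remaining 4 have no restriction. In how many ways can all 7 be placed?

3216

Let Aᵢ (for i ∈ {1, 2, 3}) be the placements that put car i in its forbidden parking space. Any j of these fix j positions, leaving (7−j)! ways to fill the rest, and there are C(3,j) ways to pick which j.
By inclusion–exclusion, the number of valid placements is Σ_{j=0}^{3} (−1)^j C(3,j)·(7−j)!.
Computing: 5040 − 2160 + 360 − 24 = 3216.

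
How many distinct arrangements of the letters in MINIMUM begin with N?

With the first slot taken by N, it remains to arrange the other 6 letters (MIIMUM).
Those 6 letters have I appearing twice and M appearing 3 times, giving (6)!/(3!·2!) = 60.

60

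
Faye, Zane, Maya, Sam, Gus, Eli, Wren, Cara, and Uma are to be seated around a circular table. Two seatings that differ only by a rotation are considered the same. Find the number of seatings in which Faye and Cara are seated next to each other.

Glue Faye and Cara into a block (2 internal orders). Seating 8 units around a circle gives (7)! arrangements.
So 2 × (7)! = 2 × 5040 = 10080.

10080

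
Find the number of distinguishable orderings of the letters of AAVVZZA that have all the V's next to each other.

60

Treat the 2 copies of V as a single block. The multiset to arrange is then {VV, A, A, A, Z, Z}, 6 items in all.
That gives (6)!/(3!·2!) = 60 arrangements.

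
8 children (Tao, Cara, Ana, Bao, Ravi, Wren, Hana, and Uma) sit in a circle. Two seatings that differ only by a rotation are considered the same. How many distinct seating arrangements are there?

Fix one person's seat to break rotational symmetry; the remaining 7 people can be arranged in (7)! = 5040 ways.

5040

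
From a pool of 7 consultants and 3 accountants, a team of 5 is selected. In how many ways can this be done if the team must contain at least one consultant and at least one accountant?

Total 5-person selections from all 10: C(10,5) = 252.
Subtract selections that omit an entire group: no consultants → C(3,5) = 0; no accountants → C(7,5) = 21.
Both groups omitted at once is impossible, so 252 − 21 = 231.

231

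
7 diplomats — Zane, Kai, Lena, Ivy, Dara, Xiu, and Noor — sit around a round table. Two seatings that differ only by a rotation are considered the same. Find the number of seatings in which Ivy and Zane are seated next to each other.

240

Glue Ivy and Zane into a block (2 internal orders). Seating 6 units around a circle gives (5)! arrangements.
So 2 × (5)! = 2 × 120 = 240.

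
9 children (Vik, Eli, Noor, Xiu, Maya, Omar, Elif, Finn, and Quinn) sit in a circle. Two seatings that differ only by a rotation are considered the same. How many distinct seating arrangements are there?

Fix one person's seat to break rotational symmetry; the remaining 8 people can be arranged in (8)! = 40320 ways.

40320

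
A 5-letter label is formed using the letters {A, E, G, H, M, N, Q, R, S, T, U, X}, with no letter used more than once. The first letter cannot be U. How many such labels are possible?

The first letter has 12−1 = 11 choices (anything except U).
The remaining 4 letters are filled from the other 11 symbols without repetition: 11 × 10 × 9 × 8 = 7920.
Total: 11 × 7920 = 87120.

87120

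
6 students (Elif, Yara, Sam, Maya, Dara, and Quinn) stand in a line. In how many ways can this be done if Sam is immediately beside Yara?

240

Treat {Sam, Yara} as a single unit. There are 5 units to order, and the pair itself can be ordered 2 ways.
So the count is 2·(5)! = 240.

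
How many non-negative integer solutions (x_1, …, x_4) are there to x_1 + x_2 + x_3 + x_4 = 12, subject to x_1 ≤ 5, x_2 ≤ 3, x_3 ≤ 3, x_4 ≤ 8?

76

Without the upper bounds there are C(15,3) = 455 ways to split 12 among 4 variables.
Subtract solutions that violate a single cap (substitute x_i' = x_i − (cap_i+1)): x_1 ≥ 6 gives C(9,3) = 84; x_2 ≥ 4 gives C(11,3) = 165; x_3 ≥ 4 gives C(11,3) = 165; x_4 ≥ 9 gives C(6,3) = 20. Together 434.
Add back pairs where two caps are both exceeded: 10 + 10 + 0 + 35 + 0 + 0 = 55.
By inclusion–exclusion the count is 455 − 434 + 55 = 76.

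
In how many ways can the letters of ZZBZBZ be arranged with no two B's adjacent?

10

Total arrangements of ZZBZBZ: 6!/(4!·2!) = 15.
If the two B's are adjacent, glue them into one block, leaving 5 items to arrange: (5)!/(4!) = 5 ways.
Subtracting, 15 − 5 = 10 arrangements keep the B's apart.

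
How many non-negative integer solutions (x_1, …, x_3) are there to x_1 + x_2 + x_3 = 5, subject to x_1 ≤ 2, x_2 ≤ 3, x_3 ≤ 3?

Without the upper bounds there are C(7,2) = 21 ways to split 5 among 3 variables.
Subtract solutions that violate a single cap (substitute x_i' = x_i − (cap_i+1)): x_1 ≥ 3 gives C(4,2) = 6; x_2 ≥ 4 gives C(3,2) = 3; x_3 ≥ 4 gives C(3,2) = 3. Together 12.
No two caps can be exceeded simultaneously, so the pair terms are all 0.
By inclusion–exclusion the count is 21 − 12 + 0 = 9.

9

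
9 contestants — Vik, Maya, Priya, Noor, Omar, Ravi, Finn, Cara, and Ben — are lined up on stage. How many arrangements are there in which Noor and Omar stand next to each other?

80640

Glue Noor and Omar into one block (2 internal orders), leaving 8 units to arrange in a row.
That gives 2 × 8! = 2 × 40320 = 80640.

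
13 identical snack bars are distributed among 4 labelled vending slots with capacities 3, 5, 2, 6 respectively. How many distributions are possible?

19

By stars and bars, unrestricted non-negative solutions to x_1+…+x_4 = 13 number C(13+3,3) = 560.
Subtract solutions that violate a single cap (substitute x_i' = x_i − (cap_i+1)): x_1 ≥ 4 gives C(12,3) = 220; x_2 ≥ 6 gives C(10,3) = 120; x_3 ≥ 3 gives C(13,3) = 286; x_4 ≥ 7 gives C(9,3) = 84. Together 710.
Add back pairs where two caps are both exceeded: 20 + 84 + 10 + 35 + 1 + 20 = 170.
Subtract triples: 1 + 0 + 0 + 0 = 1.
By inclusion–exclusion the count is 560 − 710 + 170 − 1 = 19.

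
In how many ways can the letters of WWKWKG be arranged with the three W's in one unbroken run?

12

Treat the 3 copies of W as a single block. The multiset to arrange is then {WWW, G, K, K}, 4 items in all.
That gives (4)!/(2!) = 12 arrangements.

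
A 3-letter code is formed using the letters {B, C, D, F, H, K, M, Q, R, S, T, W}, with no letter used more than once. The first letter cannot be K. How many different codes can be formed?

The first letter has 12−1 = 11 choices (anything except K).
The remaining 2 letters are filled from the other 11 symbols without repetition: 11 × 10 = 110.
Total: 11 × 110 = 1210.

1210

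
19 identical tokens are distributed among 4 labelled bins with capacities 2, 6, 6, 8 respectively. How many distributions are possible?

Ignoring the caps, the number of non-negative solutions to x_1+…+x_4 = 19 is C(22,3) = 1540.
Subtract solutions that violate a single cap (substitute x_i' = x_i − (cap_i+1)): x_1 ≥ 3 gives C(19,3) = 969; x_2 ≥ 7 gives C(15,3) = 455; x_3 ≥ 7 gives C(15,3) = 455; x_4 ≥ 9 gives C(13,3) = 286. Together 2165.
Add back pairs where two caps are both exceeded: 220 + 220 + 120 + 56 + 20 + 20 = 656.
Subtract triples: 10 + 1 + 1 + 0 = 12.
By inclusion–exclusion the count is 1540 − 2165 + 656 − 12 = 19.

19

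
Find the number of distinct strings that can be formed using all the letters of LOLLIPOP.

Letter multiplicities in LOLLIPOP: I×1, L×3, O×2, P×2.
The number of distinct arrangements is 8!/(3!·2!·2!) = 40320/24 = 1680.

1680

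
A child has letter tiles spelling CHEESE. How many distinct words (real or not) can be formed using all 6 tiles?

120

Letter multiplicities in CHEESE: C×1, E×3, H×1, S×1.
So there are 6! / (3!) = 120 distinguishable arrangements.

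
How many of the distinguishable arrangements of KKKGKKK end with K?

Fix K in the last position and arrange the remaining 6 letters.
Those 6 letters have K appearing 5 times, giving (6)!/(5!) = 6.

6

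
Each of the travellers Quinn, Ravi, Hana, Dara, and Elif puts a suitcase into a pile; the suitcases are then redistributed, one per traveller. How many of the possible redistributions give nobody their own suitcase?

This is the derangement count D_5: permutations of 5 items with no fixed point.
By inclusion–exclusion this is Σ_{j=0}^{5} (−1)^j C(5,j)·(5−j)!.
Computing: 120 − 120 + 60 − 20 + 5 − 1 = 44.

44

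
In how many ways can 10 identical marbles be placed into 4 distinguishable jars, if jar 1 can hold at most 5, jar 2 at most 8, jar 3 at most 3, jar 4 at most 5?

130

Without the upper bounds there are C(13,3) = 286 ways to split 10 among 4 jars.
Subtract solutions that violate a single cap (substitute x_i' = x_i − (cap_i+1)): x_1 ≥ 6 gives C(7,3) = 35; x_2 ≥ 9 gives C(4,3) = 4; x_3 ≥ 4 gives C(9,3) = 84; x_4 ≥ 6 gives C(7,3) = 35. Together 158.
Add back pairs where two caps are both exceeded: 0 + 1 + 0 + 0 + 0 + 1 = 2.
By inclusion–exclusion the count is 286 − 158 + 2 = 130.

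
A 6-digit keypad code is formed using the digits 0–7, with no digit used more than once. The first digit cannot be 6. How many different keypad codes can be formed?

17640

The first digit has 8−1 = 7 choices (anything except 6).
The remaining 5 digits are filled from the other 7 symbols without repetition: 7 × 6 × 5 × 4 × 3 = 2520.
Total: 7 × 2520 = 17640.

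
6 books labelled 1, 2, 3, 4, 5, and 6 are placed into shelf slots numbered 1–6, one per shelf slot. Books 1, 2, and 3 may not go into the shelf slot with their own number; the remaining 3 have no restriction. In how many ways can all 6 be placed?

Let Aᵢ (for i ∈ {1, 2, 3}) be the placements that put book i in its forbidden shelf slot. Any j of these fix j positions, leaving (6−j)! ways to fill the rest, and there are C(3,j) ways to pick which j.
By inclusion–exclusion, the number of valid placements is Σ_{j=0}^{3} (−1)^j C(3,j)·(6−j)!.
Computing: 720 − 360 + 72 − 6 = 426.

426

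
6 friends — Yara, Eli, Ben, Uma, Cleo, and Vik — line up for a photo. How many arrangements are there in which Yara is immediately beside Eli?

Treat {Yara, Eli} as a single unit. There are 5 units to order, and the pair itself can be ordered 2 ways.
That gives 2 × 5! = 2 × 120 = 240.

240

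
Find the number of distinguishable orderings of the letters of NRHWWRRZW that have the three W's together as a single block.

Treat the 3 copies of W as a single block. The multiset to arrange is then {WWW, H, N, R, R, R, Z}, 7 items in all.
That gives (7)!/(3!) = 840 arrangements.

840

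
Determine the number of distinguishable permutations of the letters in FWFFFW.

The 6 letters of FWFFFW have repeats: F appearing 4 times and W appearing twice.
The number of distinct arrangements is 6!/(4!·2!) = 720/48 = 15.

15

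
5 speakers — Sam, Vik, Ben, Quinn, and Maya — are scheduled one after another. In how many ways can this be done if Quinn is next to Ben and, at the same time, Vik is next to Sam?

24

Treat {Quinn,Ben} as one block (2 orders) and {Vik,Sam} as another (2 orders).
That leaves 3 units to arrange: 2 × 2 × 3! = 4 × 6 = 24.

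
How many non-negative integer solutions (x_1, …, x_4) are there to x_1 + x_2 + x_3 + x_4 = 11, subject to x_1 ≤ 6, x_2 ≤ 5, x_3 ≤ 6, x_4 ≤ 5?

182

Without the upper bounds there are C(14,3) = 364 ways to split 11 among 4 variables.
Subtract solutions that violate a single cap (substitute x_i' = x_i − (cap_i+1)): x_1 ≥ 7 gives C(7,3) = 35; x_2 ≥ 6 gives C(8,3) = 56; x_3 ≥ 7 gives C(7,3) = 35; x_4 ≥ 6 gives C(8,3) = 56. Together 182.
No two caps can be exceeded simultaneously, so the pair terms are all 0.
By inclusion–exclusion the count is 364 − 182 + 0 = 182.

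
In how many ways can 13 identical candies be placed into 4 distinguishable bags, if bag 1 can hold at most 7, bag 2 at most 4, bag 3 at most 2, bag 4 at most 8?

Ignoring the caps, the number of non-negative solutions to x_1+…+x_4 = 13 is C(16,3) = 560.
Subtract solutions that violate a single cap (substitute x_i' = x_i − (cap_i+1)): x_1 ≥ 8 gives C(8,3) = 56; x_2 ≥ 5 gives C(11,3) = 165; x_3 ≥ 3 gives C(13,3) = 286; x_4 ≥ 9 gives C(7,3) = 35. Together 542.
Add back pairs where two caps are both exceeded: 1 + 10 + 0 + 56 + 0 + 4 = 71.
By inclusion–exclusion the count is 560 − 542 + 71 = 89.

89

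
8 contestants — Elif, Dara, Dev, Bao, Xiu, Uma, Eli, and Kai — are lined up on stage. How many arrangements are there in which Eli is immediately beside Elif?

Treat {Eli, Elif} as a single unit. There are 7 units to order, and the pair itself can be ordered 2 ways.
That gives 2 × 7! = 2 × 5040 = 10080.

10080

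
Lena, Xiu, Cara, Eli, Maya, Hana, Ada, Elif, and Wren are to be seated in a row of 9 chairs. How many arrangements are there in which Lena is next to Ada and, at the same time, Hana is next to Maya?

20160

Treat {Lena,Ada} as one block (2 orders) and {Hana,Maya} as another (2 orders).
That leaves 7 units to arrange: 2 × 2 × 7! = 4 × 5040 = 20160.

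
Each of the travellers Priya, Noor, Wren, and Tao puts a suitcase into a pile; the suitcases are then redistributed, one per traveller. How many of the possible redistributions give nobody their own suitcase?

9

Count assignments avoiding every fixed point. For any j of the 4 travellers fixed to their own suitcase, the other 4−j can be arranged in (4−j)! ways.
By inclusion–exclusion this is Σ_{j=0}^{4} (−1)^j C(4,j)·(4−j)!.
Computing: 24 − 24 + 12 − 4 + 1 = 9.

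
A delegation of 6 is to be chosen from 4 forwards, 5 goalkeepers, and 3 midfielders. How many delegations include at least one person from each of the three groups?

With no constraint there are C(12,6) = 924 possible selections.
Subtract selections that omit an entire group: no forwards → C(8,6) = 28; no goalkeepers → C(7,6) = 7; no midfielders → C(9,6) = 84.
Add back selections omitting two groups (i.e. drawn from a single group): C(4,6) + C(5,6) + C(3,6) = 0.
By inclusion–exclusion: 924 − 119 + 0 = 805.

805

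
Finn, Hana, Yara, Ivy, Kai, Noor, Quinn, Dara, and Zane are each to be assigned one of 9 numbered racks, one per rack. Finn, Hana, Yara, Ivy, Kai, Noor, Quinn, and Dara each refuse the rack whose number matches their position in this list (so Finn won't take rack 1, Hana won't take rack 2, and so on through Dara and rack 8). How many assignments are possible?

Let Aᵢ (for 1 ≤ i ≤ 8) be the placements that put person i in their forbidden rack. Any j of these fix j positions, leaving (9−j)! ways to fill the rest, and there are C(8,j) ways to pick which j.
By inclusion–exclusion, the number of valid placements is Σ_{j=0}^{8} (−1)^j C(8,j)·(9−j)!.
Computing: 362880 − 322560 + 141120 − 40320 + 8400 − 1344 + 168 − 16 + 1 = 148329.

148329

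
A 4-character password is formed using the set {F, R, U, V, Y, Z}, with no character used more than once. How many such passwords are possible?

This is a permutation of 4 out of 6: P(6,4) = 6!/2!.
6 × 5 × 4 × 3 = 360.

360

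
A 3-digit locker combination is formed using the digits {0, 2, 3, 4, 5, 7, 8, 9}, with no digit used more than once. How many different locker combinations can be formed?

This is a permutation of 3 out of 8: P(8,3) = 8!/5!.
8 × 7 × 6 = 336.

336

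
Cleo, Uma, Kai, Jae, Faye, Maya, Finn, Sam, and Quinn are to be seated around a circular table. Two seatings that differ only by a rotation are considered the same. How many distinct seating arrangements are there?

40320

Seat Cleo anywhere (absorbing the rotational symmetry), then permute the other 8: (8)! = 40320.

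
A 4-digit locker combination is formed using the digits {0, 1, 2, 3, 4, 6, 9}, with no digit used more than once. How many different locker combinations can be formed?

840

With no repetition, fill the 4 digits in order: 7 choices, then 6, down to 4.
That product is 7 × 6 × 5 × 4 = 840.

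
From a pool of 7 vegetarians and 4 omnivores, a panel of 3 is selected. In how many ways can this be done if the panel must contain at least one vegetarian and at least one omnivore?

126

Unrestricted: C(11,3) = 165 ways to pick any 3 of the 11.
Selections missing a whole group: no vegetarians → C(4,3) = 4; no omnivores → C(7,3) = 35.
Both groups omitted at once is impossible, so 165 − 39 = 126.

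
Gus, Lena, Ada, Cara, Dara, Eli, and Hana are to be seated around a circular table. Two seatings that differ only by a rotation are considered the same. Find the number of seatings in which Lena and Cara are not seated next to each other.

All circular seatings of 7 people number (6)! = 720.
Those with Lena next to Cara: fuse the pair into one unit and seat 6 units around a circle — 2·(5)! = 240.
Subtracting, 720 − 240 = 480.

480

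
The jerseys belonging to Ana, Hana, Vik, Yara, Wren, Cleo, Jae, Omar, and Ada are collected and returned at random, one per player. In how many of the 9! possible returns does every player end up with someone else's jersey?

133496

This is the derangement count D_9: permutations of 9 items with no fixed point.
By inclusion–exclusion this is Σ_{j=0}^{9} (−1)^j C(9,j)·(9−j)!.
Computing: 362880 − 362880 + 181440 − 60480 + 15120 − 3024 + 504 − 72 + 9 − 1 = 133496.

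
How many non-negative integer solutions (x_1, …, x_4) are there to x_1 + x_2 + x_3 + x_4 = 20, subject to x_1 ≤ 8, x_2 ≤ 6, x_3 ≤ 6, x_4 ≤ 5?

56

Without the upper bounds there are C(23,3) = 1771 ways to split 20 among 4 variables.
Subtract solutions that violate a single cap (substitute x_i' = x_i − (cap_i+1)): x_1 ≥ 9 gives C(14,3) = 364; x_2 ≥ 7 gives C(16,3) = 560; x_3 ≥ 7 gives C(16,3) = 560; x_4 ≥ 6 gives C(17,3) = 680. Together 2164.
Add back pairs where two caps are both exceeded: 35 + 35 + 56 + 84 + 120 + 120 = 450.
Subtract triples: 0 + 0 + 0 + 1 = 1.
By inclusion–exclusion the count is 1771 − 2164 + 450 − 1 = 56.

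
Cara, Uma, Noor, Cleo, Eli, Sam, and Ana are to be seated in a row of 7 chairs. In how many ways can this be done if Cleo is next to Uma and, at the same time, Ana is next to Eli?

480

Treat {Cleo,Uma} as one block (2 orders) and {Ana,Eli} as another (2 orders).
That leaves 5 units to arrange: 2 × 2 × 5! = 4 × 120 = 480.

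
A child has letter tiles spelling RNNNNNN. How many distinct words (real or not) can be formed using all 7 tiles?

7

The 7 letters of RNNNNNN have repeats: N appearing 6 times.
Dividing 7! = 5040 by 6! = 720 for the repeated letters gives 7.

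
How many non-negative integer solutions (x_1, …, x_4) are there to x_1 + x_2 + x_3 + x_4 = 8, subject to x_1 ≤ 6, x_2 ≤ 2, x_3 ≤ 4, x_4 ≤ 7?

Without the upper bounds there are C(11,3) = 165 ways to split 8 among 4 variables.
Subtract solutions that violate a single cap (substitute x_i' = x_i − (cap_i+1)): x_1 ≥ 7 gives C(4,3) = 4; x_2 ≥ 3 gives C(8,3) = 56; x_3 ≥ 5 gives C(6,3) = 20; x_4 ≥ 8 gives C(3,3) = 1. Together 81.
Add back pairs where two caps are both exceeded: 0 + 0 + 0 + 1 + 0 + 0 = 1.
By inclusion–exclusion the count is 165 − 81 + 1 = 85.

85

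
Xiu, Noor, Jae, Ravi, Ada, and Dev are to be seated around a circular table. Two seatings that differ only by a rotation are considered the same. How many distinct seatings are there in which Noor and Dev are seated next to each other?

Treat {Noor, Dev} as one unit (2 internal orders) and seat the resulting 5 units around the table: (4)! circular arrangements.
So 2 × (4)! = 2 × 24 = 48.

48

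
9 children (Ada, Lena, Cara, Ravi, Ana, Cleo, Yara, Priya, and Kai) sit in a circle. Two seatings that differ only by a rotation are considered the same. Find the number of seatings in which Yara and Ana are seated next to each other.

Glue Yara and Ana into a block (2 internal orders). Seating 8 units around a circle gives (7)! arrangements.
So 2 × (7)! = 2 × 5040 = 10080.

10080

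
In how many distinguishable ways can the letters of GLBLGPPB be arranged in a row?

2520

The 8 letters of GLBLGPPB have repeats: B appearing twice, G appearing twice, L appearing twice, and P appearing twice.
The number of distinct arrangements is 8!/(2!·2!·2!·2!) = 40320/16 = 2520.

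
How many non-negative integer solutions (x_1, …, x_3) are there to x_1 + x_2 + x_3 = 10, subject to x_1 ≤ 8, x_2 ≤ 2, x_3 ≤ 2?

By stars and bars, unrestricted non-negative solutions to x_1+…+x_3 = 10 number C(10+2,2) = 66.
Subtract solutions that violate a single cap (substitute x_i' = x_i − (cap_i+1)): x_1 ≥ 9 gives C(3,2) = 3; x_2 ≥ 3 gives C(9,2) = 36; x_3 ≥ 3 gives C(9,2) = 36. Together 75.
Add back pairs where two caps are both exceeded: 0 + 0 + 15 = 15.
By inclusion–exclusion the count is 66 − 75 + 15 = 6.

6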